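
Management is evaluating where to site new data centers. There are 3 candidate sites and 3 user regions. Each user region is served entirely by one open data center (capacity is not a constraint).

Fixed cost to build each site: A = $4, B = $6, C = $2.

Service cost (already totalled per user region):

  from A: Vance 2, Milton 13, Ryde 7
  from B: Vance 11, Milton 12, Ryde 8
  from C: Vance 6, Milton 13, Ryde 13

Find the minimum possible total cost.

Minimum total cost: 26

For any fixed open set, each user region goes to its cheapest open site; total = fixed + service.
{A}: Vance→A 2, Milton→A 13, Ryde→A 7. Service 22; fixed 4; total 26.
{A, C}: Vance→A 2, Milton→A 13, Ryde→A 7. Service 22; fixed 6; total 28.
{A, B}: Vance→A 2, Milton→B 12, Ryde→A 7. Service 21; fixed 10; total 31.
{A, B, C}: service 21 + fixed 12 = 33
No other subset beats 26.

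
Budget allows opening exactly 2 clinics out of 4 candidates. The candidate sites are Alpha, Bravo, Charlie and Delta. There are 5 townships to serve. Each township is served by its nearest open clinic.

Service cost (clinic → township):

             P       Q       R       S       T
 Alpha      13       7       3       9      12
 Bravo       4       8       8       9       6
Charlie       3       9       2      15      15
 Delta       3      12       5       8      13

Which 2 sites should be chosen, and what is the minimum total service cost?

With exactly 2 open, each township uses its cheapest among the chosen.
{Bravo, Charlie}: P→Charlie 3, Q→Bravo 8, R→Charlie 2, S→Bravo 9, T→Bravo 6. Service cost 28.
{Alpha, Bravo}: service cost 29
{Bravo, Delta}: service cost 30
Among all 6 size-2 choices, {Bravo, Charlie} is lowest.

Choose Bravo and Charlie; total service cost 28.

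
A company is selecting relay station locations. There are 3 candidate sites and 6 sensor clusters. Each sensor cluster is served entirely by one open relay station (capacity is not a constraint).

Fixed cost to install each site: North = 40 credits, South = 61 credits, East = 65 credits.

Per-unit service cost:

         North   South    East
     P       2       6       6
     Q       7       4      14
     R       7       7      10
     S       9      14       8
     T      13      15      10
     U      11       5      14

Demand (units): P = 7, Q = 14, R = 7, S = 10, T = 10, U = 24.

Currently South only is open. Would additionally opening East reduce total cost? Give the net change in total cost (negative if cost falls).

Current service cost with {South}: 557.
Adding East: each sensor cluster re-picks its cheapest; new service cost 447, saving 110.
Extra fixed cost: 65. Net change = 65 − 110 = -45.
(Totals: 618 → 573.)

Yes — net change −45 (cost falls by 45).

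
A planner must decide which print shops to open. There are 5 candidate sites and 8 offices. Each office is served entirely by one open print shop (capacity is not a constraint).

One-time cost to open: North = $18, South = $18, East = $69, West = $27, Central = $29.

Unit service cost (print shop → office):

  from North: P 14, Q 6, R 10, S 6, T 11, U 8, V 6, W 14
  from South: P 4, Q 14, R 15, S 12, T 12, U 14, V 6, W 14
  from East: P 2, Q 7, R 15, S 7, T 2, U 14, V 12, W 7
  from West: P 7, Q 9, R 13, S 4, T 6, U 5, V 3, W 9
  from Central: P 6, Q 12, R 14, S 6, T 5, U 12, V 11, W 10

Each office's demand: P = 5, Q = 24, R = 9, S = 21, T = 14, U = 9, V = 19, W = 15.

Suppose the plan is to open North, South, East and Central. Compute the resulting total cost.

Each office is assigned to its cheapest site among the open ones.
{North, South, East, Central}: P→East 2·5=10, Q→North 6·24=144, R→North 10·9=90, S→North 6·21=126, T→East 2·14=28, U→North 8·9=72, V→North 6·19=114, W→East 7·15=105. Service 689; fixed 134; total 823.

Total cost: 823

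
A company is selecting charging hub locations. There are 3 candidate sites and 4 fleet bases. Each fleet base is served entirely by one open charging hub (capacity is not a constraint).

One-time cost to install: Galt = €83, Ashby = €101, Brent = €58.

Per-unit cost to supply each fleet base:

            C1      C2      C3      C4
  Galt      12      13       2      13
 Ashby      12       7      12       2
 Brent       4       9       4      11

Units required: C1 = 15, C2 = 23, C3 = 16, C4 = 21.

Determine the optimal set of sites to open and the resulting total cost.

Open Ashby and Brent; minimum total cost 486.

For any fixed open set, each fleet base goes to its cheapest open site; total = fixed + service.
{Ashby, Brent}: C1→Brent 4·15=60, C2→Ashby 7·23=161, C3→Brent 4·16=64, C4→Ashby 2·21=42. Service 327; fixed 159; total 486.
{Galt, Ashby, Brent}: service 295 + fixed 242 = 537
{Galt, Ashby}: service 415 + fixed 184 = 599
{Brent}: service 562 + fixed 58 = 620
No other subset beats 486.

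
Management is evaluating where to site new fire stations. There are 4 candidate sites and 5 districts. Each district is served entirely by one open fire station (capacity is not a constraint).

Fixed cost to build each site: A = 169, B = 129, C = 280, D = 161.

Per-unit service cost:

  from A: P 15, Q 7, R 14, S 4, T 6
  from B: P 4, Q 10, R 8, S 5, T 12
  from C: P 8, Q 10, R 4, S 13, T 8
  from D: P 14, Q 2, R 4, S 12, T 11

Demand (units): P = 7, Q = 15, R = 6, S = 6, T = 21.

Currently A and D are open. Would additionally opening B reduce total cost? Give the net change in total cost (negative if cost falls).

Current service cost with {A, D}: 302.
Adding B: each district re-picks its cheapest; new service cost 232, saving 70.
Extra fixed cost: 129. Net change = 129 − 70 = 59.
(Totals: 632 → 691.)

No — net change +59 (cost rises by 59).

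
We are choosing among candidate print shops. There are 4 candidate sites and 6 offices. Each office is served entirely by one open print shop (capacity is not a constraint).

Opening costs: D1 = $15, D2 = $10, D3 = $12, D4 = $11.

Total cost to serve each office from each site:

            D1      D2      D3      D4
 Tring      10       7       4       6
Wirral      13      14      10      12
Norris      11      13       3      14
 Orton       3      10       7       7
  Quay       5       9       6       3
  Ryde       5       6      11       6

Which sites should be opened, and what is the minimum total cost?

Open D3 only; minimum total cost 53.

For any fixed open set, each office goes to its cheapest open site; total = fixed + service.
{D3}: Tring→D3 4, Wirral→D3 10, Norris→D3 3, Orton→D3 7, Quay→D3 6, Ryde→D3 11. Service 41; fixed 12; total 53.
{D3, D4}: service 33 + fixed 23 = 56
{D1, D3}: service 30 + fixed 27 = 57
{D1, D2, D3, D4}: Tring→D3 4, Wirral→D3 10, Norris→D3 3, Orton→D1 3, Quay→D4 3, Ryde→D1 5. Service 28; fixed 48; total 76.
No other subset beats 53.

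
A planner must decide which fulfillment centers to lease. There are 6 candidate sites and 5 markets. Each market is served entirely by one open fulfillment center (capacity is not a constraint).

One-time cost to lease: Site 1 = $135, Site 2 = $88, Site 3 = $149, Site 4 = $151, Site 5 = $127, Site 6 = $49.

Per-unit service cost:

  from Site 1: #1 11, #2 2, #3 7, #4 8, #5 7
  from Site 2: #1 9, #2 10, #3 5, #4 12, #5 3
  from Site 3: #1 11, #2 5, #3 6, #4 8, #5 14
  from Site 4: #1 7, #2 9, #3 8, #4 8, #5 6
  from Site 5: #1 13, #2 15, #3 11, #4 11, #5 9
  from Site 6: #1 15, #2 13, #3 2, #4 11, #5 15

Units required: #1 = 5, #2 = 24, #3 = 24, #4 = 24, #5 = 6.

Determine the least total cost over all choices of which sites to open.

Minimum total cost: 569

For any fixed open set, each market goes to its cheapest open site; total = fixed + service.
{Site 1, Site 6}: #1→Site 1 11·5=55, #2→Site 1 2·24=48, #3→Site 6 2·24=48, #4→Site 1 8·24=192, #5→Site 1 7·6=42. Service 385; fixed 184; total 569.
{Site 1, Site 2, Site 6}: service 351 + fixed 272 = 623
{Site 1}: service 505 + fixed 135 = 640
{Site 1, Site 2, Site 3, Site 4, Site 5, Site 6}: #1→Site 4 7·5=35, #2→Site 1 2·24=48, #3→Site 6 2·24=48, #4→Site 1 8·24=192, #5→Site 2 3·6=18. Service 341; fixed 699; total 1040.
No other subset beats 569.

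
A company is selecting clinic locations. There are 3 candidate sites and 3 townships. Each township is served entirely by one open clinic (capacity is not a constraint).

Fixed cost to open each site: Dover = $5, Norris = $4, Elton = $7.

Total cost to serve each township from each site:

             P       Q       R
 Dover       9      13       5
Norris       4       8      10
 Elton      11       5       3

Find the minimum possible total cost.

Minimum total cost: 23

For any fixed open set, each township goes to its cheapest open site; total = fixed + service.
{Norris, Elton}: P→Norris 4, Q→Elton 5, R→Elton 3. Service 12; fixed 11; total 23.
{Dover, Norris}: service 17 + fixed 9 = 26
{Norris}: P→Norris 4, Q→Norris 8, R→Norris 10. Service 22; fixed 4; total 26.
{Dover, Norris, Elton}: service 12 + fixed 16 = 28
(All 7 nonempty subsets were checked; Norris and Elton is lowest.)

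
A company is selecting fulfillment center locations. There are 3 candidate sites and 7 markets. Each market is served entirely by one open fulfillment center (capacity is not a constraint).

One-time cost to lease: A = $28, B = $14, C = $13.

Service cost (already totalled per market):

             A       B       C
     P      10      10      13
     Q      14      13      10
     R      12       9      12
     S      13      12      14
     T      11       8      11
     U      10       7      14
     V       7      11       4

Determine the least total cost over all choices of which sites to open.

For any fixed open set, each market goes to its cheapest open site; total = fixed + service.
{B}: P→B 10, Q→B 13, R→B 9, S→B 12, T→B 8, U→B 7, V→B 11. Service 70; fixed 14; total 84.
{B, C}: service 60 + fixed 27 = 87
{C}: P→C 13, Q→C 10, R→C 12, S→C 14, T→C 11, U→C 14, V→C 4. Service 78; fixed 13; total 91.
{A, B, C}: service 60 + fixed 55 = 115
(All 7 nonempty subsets were checked; B only is lowest.)

Minimum total cost: 84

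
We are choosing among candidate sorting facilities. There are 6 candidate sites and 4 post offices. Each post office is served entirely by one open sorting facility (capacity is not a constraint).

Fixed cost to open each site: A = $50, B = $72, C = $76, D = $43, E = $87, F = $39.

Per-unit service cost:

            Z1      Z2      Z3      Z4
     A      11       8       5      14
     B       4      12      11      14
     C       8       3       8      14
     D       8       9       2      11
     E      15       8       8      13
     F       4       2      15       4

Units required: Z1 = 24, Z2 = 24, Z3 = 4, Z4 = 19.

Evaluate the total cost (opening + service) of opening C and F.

Each post office is assigned to its cheapest site among the open ones.
{C, F}: Z1→F 4·24=96, Z2→F 2·24=48, Z3→C 8·4=32, Z4→F 4·19=76. Service 252; fixed 115; total 367.

Total cost: 367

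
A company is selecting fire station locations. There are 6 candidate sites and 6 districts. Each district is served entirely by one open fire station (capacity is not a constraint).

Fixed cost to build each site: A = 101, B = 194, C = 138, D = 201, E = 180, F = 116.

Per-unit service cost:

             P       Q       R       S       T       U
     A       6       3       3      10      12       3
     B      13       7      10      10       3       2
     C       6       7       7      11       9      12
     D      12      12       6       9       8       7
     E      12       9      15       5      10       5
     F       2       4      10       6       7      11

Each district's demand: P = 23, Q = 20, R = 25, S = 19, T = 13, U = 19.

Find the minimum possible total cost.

For any fixed open set, each district goes to its cheapest open site; total = fixed + service.
{A, F}: P→F 2·23=46, Q→A 3·20=60, R→A 3·25=75, S→F 6·19=114, T→F 7·13=91, U→A 3·19=57. Service 443; fixed 217; total 660.
{A}: service 676 + fixed 101 = 777
{A, B, F}: service 372 + fixed 411 = 783
{A, B, C, D, E, F}: service 353 + fixed 930 = 1283
No other subset beats 660.

Minimum total cost: 660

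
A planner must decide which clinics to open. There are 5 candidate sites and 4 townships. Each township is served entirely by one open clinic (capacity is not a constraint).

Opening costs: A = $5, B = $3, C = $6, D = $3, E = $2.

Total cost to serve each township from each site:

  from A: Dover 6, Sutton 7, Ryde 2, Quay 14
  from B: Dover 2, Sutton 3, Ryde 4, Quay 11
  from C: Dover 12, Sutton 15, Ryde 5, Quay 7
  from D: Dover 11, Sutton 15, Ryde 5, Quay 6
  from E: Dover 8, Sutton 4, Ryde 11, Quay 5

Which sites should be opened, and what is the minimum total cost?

For any fixed open set, each township goes to its cheapest open site; total = fixed + service.
{B, E}: Dover→B 2, Sutton→B 3, Ryde→B 4, Quay→E 5. Service 14; fixed 5; total 19.
{B, D}: service 15 + fixed 6 = 21
{A, B, E}: service 12 + fixed 10 = 22
{A, B, C, D, E}: Dover→B 2, Sutton→B 3, Ryde→A 2, Quay→E 5. Service 12; fixed 19; total 31.
No other subset beats 19.

Open B and E; minimum total cost 19.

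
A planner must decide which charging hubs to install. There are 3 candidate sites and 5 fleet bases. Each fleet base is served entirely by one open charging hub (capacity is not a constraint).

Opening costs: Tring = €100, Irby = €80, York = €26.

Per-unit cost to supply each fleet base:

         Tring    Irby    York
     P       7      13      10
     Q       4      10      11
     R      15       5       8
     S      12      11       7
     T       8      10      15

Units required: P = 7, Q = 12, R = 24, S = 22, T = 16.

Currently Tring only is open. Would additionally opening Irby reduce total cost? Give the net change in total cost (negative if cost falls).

Yes — net change −182 (cost falls by 182).

Current service cost with {Tring}: 849.
Adding Irby: each fleet base re-picks its cheapest; new service cost 587, saving 262.
Extra fixed cost: 80. Net change = 80 − 262 = -182.
(Totals: 949 → 767.)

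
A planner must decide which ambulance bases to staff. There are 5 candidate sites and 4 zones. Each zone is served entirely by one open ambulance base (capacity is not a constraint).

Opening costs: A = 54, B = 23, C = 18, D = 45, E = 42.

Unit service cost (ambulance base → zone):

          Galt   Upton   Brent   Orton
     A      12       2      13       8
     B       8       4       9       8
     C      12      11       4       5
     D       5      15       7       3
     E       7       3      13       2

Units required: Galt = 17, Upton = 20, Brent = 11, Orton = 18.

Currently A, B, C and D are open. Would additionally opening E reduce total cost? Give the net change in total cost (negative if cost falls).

No — net change +24 (cost rises by 24).

Current service cost with {A, B, C, D}: 223.
Adding E: each zone re-picks its cheapest; new service cost 205, saving 18.
Extra fixed cost: 42. Net change = 42 − 18 = 24.
(Totals: 363 → 387.)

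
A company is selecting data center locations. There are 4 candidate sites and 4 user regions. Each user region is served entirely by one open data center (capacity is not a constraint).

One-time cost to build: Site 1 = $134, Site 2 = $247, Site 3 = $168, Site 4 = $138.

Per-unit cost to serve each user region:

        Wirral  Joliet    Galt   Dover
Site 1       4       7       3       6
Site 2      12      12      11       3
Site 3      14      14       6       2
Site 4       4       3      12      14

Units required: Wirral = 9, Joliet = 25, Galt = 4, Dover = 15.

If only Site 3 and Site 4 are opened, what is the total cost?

Total cost: 471

Each user region is assigned to its cheapest site among the open ones.
{Site 3, Site 4}: Wirral→Site 4 4·9=36, Joliet→Site 4 3·25=75, Galt→Site 3 6·4=24, Dover→Site 3 2·15=30. Service 165; fixed 306; total 471.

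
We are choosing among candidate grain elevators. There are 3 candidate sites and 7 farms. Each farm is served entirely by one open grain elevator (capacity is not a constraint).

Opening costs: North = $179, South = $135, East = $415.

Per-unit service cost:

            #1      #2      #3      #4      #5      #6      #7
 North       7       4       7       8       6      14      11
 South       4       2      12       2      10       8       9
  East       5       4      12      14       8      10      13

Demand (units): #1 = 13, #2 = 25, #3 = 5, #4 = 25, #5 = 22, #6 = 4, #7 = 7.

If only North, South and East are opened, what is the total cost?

Total cost: 1143

Each farm is assigned to its cheapest site among the open ones.
{North, South, East}: #1→South 4·13=52, #2→South 2·25=50, #3→North 7·5=35, #4→South 2·25=50, #5→North 6·22=132, #6→South 8·4=32, #7→South 9·7=63. Service 414; fixed 729; total 1143.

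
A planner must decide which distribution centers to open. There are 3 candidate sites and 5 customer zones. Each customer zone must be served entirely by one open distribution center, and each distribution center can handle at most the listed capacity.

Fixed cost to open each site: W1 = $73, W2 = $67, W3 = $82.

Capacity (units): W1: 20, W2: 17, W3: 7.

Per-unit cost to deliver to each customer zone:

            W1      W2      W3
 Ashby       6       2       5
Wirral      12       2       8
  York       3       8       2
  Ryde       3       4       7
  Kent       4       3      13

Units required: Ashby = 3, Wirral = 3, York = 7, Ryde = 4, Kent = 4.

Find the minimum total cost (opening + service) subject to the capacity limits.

Open {W1, W2}: Ashby→W2 2·3=6, Wirral→W2 2·3=6, York→W1 3·7=21, Ryde→W1 3·4=12, Kent→W2 3·4=12.
Loads: W1 carries 11/20, W2 carries 10/17. Service 57; fixed 140; total 197.
Next best feasible plan costs 201.

Minimum total cost: 197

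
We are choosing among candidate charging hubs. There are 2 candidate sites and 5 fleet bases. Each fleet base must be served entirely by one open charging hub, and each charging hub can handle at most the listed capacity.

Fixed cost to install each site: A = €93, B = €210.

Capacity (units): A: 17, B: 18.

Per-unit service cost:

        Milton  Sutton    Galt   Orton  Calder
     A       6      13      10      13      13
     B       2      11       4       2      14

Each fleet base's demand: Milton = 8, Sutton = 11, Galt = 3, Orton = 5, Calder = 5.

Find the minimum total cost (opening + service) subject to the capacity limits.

Minimum total cost: 549

Open {A, B}: Milton→B 2·8=16, Sutton→A 13·11=143, Galt→B 4·3=12, Orton→B 2·5=10, Calder→A 13·5=65.
Loads: A carries 16/17, B carries 16/18. Service 246; fixed 303; total 549.
Next best feasible plan costs 572.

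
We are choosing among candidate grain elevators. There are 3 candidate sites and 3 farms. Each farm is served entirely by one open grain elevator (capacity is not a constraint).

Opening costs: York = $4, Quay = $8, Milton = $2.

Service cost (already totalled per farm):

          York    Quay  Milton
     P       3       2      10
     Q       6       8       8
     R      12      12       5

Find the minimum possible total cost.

For any fixed open set, each farm goes to its cheapest open site; total = fixed + service.
{York, Milton}: P→York 3, Q→York 6, R→Milton 5. Service 14; fixed 6; total 20.
{York}: service 21 + fixed 4 = 25
{Quay, Milton}: P→Quay 2, Q→Quay 8, R→Milton 5. Service 15; fixed 10; total 25.
{York, Quay, Milton}: P→Quay 2, Q→York 6, R→Milton 5. Service 13; fixed 14; total 27.
No other subset beats 20.

Minimum total cost: 20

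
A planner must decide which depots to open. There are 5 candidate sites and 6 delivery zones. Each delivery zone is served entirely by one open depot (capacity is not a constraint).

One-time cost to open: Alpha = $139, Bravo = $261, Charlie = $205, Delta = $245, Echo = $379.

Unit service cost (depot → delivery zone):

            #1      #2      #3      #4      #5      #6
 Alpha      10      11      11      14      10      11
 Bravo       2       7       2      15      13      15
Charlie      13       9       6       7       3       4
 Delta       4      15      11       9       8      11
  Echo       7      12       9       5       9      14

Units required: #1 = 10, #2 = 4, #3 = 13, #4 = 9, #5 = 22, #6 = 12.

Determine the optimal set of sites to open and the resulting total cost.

For any fixed open set, each delivery zone goes to its cheapest open site; total = fixed + service.
{Charlie}: #1→Charlie 13·10=130, #2→Charlie 9·4=36, #3→Charlie 6·13=78, #4→Charlie 7·9=63, #5→Charlie 3·22=66, #6→Charlie 4·12=48. Service 421; fixed 205; total 626.
{Bravo, Charlie}: service 251 + fixed 466 = 717
{Alpha, Charlie}: #1→Alpha 10·10=100, #2→Charlie 9·4=36, #3→Charlie 6·13=78, #4→Charlie 7·9=63, #5→Charlie 3·22=66, #6→Charlie 4·12=48. Service 391; fixed 344; total 735.
{Alpha, Bravo, Charlie, Delta, Echo}: #1→Bravo 2·10=20, #2→Bravo 7·4=28, #3→Bravo 2·13=26, #4→Echo 5·9=45, #5→Charlie 3·22=66, #6→Charlie 4·12=48. Service 233; fixed 1229; total 1462.
No other subset beats 626.

Open Charlie only; minimum total cost 626.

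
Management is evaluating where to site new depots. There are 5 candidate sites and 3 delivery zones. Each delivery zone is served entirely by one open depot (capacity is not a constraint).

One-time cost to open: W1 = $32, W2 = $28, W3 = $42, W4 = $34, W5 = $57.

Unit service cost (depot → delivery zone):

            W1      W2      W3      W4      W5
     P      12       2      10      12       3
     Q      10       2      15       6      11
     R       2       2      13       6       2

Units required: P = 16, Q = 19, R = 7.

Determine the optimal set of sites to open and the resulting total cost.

Open W2 only; minimum total cost 112.

For any fixed open set, each delivery zone goes to its cheapest open site; total = fixed + service.
{W2}: P→W2 2·16=32, Q→W2 2·19=38, R→W2 2·7=14. Service 84; fixed 28; total 112.
{W1, W2}: service 84 + fixed 60 = 144
{W2, W4}: service 84 + fixed 62 = 146
{W1, W2, W3, W4, W5}: service 84 + fixed 193 = 277
No other subset beats 112.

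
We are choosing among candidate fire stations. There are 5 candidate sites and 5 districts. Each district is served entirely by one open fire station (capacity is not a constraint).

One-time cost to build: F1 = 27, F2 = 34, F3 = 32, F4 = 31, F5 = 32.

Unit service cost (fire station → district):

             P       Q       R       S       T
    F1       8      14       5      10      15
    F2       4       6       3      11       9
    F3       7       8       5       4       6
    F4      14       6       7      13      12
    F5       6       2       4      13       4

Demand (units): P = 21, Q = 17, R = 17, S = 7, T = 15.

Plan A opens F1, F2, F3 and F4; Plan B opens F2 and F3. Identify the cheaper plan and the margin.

Plan B is cheaper by 58.

Plan A: {F1, F2, F3, F4}: P→F2 4·21=84, Q→F2 6·17=102, R→F2 3·17=51, S→F3 4·7=28, T→F3 6·15=90. Service 355; fixed 124; total 479.
Plan B: {F2, F3}: P→F2 4·21=84, Q→F2 6·17=102, R→F2 3·17=51, S→F3 4·7=28, T→F3 6·15=90. Service 355; fixed 66; total 421.
Difference: |479 − 421| = 58.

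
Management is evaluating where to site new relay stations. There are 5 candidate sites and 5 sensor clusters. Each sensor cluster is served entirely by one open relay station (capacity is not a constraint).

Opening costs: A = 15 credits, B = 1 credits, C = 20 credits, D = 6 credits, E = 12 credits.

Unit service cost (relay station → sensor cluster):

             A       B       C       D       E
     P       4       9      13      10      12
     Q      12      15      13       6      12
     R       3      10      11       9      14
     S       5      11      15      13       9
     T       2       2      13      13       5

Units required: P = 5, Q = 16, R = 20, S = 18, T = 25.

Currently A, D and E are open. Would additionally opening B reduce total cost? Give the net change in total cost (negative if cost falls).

Current service cost with {A, D, E}: 316.
Adding B: each sensor cluster re-picks its cheapest; new service cost 316, saving 0.
Extra fixed cost: 1. Net change = 1 − 0 = 1.
(Totals: 349 → 350.)

No — net change +1 (cost rises by 1).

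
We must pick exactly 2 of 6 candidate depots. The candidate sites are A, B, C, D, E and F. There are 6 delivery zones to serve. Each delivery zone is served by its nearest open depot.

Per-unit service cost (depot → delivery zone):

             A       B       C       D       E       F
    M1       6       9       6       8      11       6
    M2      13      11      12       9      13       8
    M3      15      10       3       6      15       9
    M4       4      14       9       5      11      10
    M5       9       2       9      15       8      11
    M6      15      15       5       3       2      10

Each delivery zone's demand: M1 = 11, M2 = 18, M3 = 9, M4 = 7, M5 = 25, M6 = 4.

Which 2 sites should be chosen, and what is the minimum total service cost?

With exactly 2 open, each delivery zone uses its cheapest among the chosen.
{B, D}: M1→D 8·11=88, M2→D 9·18=162, M3→D 6·9=54, M4→D 5·7=35, M5→B 2·25=50, M6→D 3·4=12. Service cost 401.
{B, C}: service cost 424
{B, F}: service cost 451
Among all 15 size-2 choices, {B, D} is lowest.

Choose B and D; total service cost 401.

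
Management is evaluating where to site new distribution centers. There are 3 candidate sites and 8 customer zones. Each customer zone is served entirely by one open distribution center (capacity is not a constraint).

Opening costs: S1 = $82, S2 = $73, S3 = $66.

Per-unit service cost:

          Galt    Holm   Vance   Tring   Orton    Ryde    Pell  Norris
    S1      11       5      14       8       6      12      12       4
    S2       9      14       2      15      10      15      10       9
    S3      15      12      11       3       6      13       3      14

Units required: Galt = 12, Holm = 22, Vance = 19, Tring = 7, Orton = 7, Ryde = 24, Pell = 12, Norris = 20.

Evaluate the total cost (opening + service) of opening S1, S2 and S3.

Each customer zone is assigned to its cheapest site among the open ones.
{S1, S2, S3}: Galt→S2 9·12=108, Holm→S1 5·22=110, Vance→S2 2·19=38, Tring→S3 3·7=21, Orton→S1 6·7=42, Ryde→S1 12·24=288, Pell→S3 3·12=36, Norris→S1 4·20=80. Service 723; fixed 221; total 944.

Total cost: 944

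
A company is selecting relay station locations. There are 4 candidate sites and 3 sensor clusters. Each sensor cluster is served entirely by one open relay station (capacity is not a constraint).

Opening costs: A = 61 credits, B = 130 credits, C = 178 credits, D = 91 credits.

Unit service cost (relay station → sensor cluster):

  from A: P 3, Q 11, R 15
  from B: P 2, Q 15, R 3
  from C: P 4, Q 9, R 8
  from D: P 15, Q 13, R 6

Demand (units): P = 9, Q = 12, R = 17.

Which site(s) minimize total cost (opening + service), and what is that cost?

Open B only; minimum total cost 379.

For any fixed open set, each sensor cluster goes to its cheapest open site; total = fixed + service.
{B}: P→B 2·9=18, Q→B 15·12=180, R→B 3·17=51. Service 249; fixed 130; total 379.
{A, B}: service 201 + fixed 191 = 392
{A, D}: service 261 + fixed 152 = 413
{A, B, C, D}: service 177 + fixed 460 = 637
(All 15 nonempty subsets were checked; B only is lowest.)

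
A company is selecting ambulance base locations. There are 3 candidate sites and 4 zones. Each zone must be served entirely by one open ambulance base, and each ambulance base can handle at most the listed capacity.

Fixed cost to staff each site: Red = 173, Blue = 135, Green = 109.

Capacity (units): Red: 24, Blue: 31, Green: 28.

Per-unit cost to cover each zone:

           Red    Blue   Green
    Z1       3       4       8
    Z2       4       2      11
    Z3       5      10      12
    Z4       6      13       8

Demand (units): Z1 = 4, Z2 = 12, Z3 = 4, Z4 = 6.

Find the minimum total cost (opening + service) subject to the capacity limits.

Open {Blue}: Z1→Blue 4·4=16, Z2→Blue 2·12=24, Z3→Blue 10·4=40, Z4→Blue 13·6=78.
Loads: Blue carries 26/31. Service 158; fixed 135; total 293.
Next best feasible plan costs 369.

Minimum total cost: 293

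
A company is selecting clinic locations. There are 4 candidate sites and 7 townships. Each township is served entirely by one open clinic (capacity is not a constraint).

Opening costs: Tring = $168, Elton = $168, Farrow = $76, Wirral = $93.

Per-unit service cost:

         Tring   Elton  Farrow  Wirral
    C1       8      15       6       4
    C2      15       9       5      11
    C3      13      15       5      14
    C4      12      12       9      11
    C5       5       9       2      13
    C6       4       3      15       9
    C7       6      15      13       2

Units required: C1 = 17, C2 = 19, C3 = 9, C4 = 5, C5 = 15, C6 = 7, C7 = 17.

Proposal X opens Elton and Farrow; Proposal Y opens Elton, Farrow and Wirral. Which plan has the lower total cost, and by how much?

Proposal X: {Elton, Farrow}: C1→Farrow 6·17=102, C2→Farrow 5·19=95, C3→Farrow 5·9=45, C4→Farrow 9·5=45, C5→Farrow 2·15=30, C6→Elton 3·7=21, C7→Farrow 13·17=221. Service 559; fixed 244; total 803.
Proposal Y: {Elton, Farrow, Wirral}: C1→Wirral 4·17=68, C2→Farrow 5·19=95, C3→Farrow 5·9=45, C4→Farrow 9·5=45, C5→Farrow 2·15=30, C6→Elton 3·7=21, C7→Wirral 2·17=34. Service 338; fixed 337; total 675.
Difference: |803 − 675| = 128.

Proposal Y is cheaper by 128.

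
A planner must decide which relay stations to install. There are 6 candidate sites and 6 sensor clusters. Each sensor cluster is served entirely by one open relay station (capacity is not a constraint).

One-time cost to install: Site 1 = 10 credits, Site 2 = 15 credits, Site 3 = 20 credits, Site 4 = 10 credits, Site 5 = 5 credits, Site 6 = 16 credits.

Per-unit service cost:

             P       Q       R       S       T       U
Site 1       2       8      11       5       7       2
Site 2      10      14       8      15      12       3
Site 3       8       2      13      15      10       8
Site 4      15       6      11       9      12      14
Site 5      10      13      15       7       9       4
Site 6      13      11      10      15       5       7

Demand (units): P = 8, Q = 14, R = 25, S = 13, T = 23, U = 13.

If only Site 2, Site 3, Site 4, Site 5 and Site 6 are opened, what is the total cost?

Each sensor cluster is assigned to its cheapest site among the open ones.
{Site 2, Site 3, Site 4, Site 5, Site 6}: P→Site 3 8·8=64, Q→Site 3 2·14=28, R→Site 2 8·25=200, S→Site 5 7·13=91, T→Site 6 5·23=115, U→Site 2 3·13=39. Service 537; fixed 66; total 603.

Total cost: 603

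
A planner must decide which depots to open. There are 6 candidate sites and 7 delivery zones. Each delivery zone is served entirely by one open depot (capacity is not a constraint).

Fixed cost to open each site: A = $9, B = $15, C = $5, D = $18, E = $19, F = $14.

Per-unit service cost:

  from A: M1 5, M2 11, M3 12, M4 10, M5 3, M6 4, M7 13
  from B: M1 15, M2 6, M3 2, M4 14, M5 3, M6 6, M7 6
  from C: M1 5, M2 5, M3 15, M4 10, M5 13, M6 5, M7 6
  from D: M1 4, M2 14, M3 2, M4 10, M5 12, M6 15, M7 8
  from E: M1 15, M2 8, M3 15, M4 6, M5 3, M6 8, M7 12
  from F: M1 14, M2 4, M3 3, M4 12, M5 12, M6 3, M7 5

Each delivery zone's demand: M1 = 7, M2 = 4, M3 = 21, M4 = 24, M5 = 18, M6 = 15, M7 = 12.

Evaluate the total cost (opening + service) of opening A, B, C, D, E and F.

Total cost: 469

Each delivery zone is assigned to its cheapest site among the open ones.
{A, B, C, D, E, F}: M1→D 4·7=28, M2→F 4·4=16, M3→B 2·21=42, M4→E 6·24=144, M5→A 3·18=54, M6→F 3·15=45, M7→F 5·12=60. Service 389; fixed 80; total 469.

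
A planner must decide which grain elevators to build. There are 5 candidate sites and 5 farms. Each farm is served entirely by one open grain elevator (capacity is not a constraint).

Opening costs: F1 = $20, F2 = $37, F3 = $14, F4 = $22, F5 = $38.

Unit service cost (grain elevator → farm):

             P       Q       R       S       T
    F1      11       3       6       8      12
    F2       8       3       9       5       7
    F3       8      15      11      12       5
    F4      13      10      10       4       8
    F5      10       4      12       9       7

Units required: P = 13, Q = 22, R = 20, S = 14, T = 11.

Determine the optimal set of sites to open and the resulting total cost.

Open F1, F3 and F4; minimum total cost 457.

For any fixed open set, each farm goes to its cheapest open site; total = fixed + service.
{F1, F3, F4}: P→F3 8·13=104, Q→F1 3·22=66, R→F1 6·20=120, S→F4 4·14=56, T→F3 5·11=55. Service 401; fixed 56; total 457.
{F1, F2, F3}: P→F2 8·13=104, Q→F1 3·22=66, R→F1 6·20=120, S→F2 5·14=70, T→F3 5·11=55. Service 415; fixed 71; total 486.
{F1, F3}: service 457 + fixed 34 = 491
{F1, F2, F3, F4, F5}: P→F2 8·13=104, Q→F1 3·22=66, R→F1 6·20=120, S→F4 4·14=56, T→F3 5·11=55. Service 401; fixed 131; total 532.
No other subset beats 457.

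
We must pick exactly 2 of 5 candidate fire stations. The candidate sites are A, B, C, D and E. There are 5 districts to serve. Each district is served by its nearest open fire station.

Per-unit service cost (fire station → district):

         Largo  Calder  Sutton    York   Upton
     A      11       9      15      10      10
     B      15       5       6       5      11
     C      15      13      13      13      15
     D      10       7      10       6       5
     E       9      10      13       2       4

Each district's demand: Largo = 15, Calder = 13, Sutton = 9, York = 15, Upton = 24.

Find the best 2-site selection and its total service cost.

Choose B and E; total service cost 380.

With exactly 2 open, each district uses its cheapest among the chosen.
{B, E}: Largo→E 9·15=135, Calder→B 5·13=65, Sutton→B 6·9=54, York→E 2·15=30, Upton→E 4·24=96. Service cost 380.
{D, E}: service cost 442
{B, D}: service cost 464
Among all 10 size-2 choices, {B, E} is lowest.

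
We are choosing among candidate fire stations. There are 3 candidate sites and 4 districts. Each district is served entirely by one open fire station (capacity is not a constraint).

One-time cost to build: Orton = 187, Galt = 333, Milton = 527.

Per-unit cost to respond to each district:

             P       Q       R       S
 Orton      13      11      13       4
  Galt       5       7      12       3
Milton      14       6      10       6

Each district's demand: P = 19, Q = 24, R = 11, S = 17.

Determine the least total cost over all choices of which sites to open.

Minimum total cost: 779

For any fixed open set, each district goes to its cheapest open site; total = fixed + service.
{Galt}: P→Galt 5·19=95, Q→Galt 7·24=168, R→Galt 12·11=132, S→Galt 3·17=51. Service 446; fixed 333; total 779.
{Orton}: service 722 + fixed 187 = 909
{Orton, Galt}: service 446 + fixed 520 = 966
{Orton, Galt, Milton}: service 400 + fixed 1047 = 1447
No other subset beats 779.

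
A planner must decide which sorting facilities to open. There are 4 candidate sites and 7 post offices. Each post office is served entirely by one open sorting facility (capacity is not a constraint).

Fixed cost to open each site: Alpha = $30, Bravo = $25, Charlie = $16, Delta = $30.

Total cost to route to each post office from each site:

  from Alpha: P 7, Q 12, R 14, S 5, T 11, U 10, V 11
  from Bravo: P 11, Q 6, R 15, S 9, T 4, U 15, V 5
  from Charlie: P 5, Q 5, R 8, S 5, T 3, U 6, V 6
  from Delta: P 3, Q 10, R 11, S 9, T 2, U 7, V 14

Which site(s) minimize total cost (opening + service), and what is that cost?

For any fixed open set, each post office goes to its cheapest open site; total = fixed + service.
{Charlie}: P→Charlie 5, Q→Charlie 5, R→Charlie 8, S→Charlie 5, T→Charlie 3, U→Charlie 6, V→Charlie 6. Service 38; fixed 16; total 54.
{Bravo, Charlie}: service 37 + fixed 41 = 78
{Charlie, Delta}: P→Delta 3, Q→Charlie 5, R→Charlie 8, S→Charlie 5, T→Delta 2, U→Charlie 6, V→Charlie 6. Service 35; fixed 46; total 81.
{Alpha, Bravo, Charlie, Delta}: service 34 + fixed 101 = 135
No other subset beats 54.

Open Charlie only; minimum total cost 54.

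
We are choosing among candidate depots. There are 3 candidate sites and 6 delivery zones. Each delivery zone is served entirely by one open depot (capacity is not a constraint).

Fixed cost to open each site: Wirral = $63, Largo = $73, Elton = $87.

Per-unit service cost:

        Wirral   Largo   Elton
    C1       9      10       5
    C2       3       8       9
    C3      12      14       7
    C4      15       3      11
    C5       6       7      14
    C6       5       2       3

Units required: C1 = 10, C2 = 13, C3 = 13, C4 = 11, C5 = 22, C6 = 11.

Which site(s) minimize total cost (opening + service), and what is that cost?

For any fixed open set, each delivery zone goes to its cheapest open site; total = fixed + service.
{Wirral, Largo, Elton}: C1→Elton 5·10=50, C2→Wirral 3·13=39, C3→Elton 7·13=91, C4→Largo 3·11=33, C5→Wirral 6·22=132, C6→Largo 2·11=22. Service 367; fixed 223; total 590.
{Wirral, Largo}: C1→Wirral 9·10=90, C2→Wirral 3·13=39, C3→Wirral 12·13=156, C4→Largo 3·11=33, C5→Wirral 6·22=132, C6→Largo 2·11=22. Service 472; fixed 136; total 608.
{Largo, Elton}: service 454 + fixed 160 = 614
{Wirral}: service 637 + fixed 63 = 700
(All 7 nonempty subsets were checked; Wirral, Largo and Elton is lowest.)

Open Wirral, Largo and Elton; minimum total cost 590.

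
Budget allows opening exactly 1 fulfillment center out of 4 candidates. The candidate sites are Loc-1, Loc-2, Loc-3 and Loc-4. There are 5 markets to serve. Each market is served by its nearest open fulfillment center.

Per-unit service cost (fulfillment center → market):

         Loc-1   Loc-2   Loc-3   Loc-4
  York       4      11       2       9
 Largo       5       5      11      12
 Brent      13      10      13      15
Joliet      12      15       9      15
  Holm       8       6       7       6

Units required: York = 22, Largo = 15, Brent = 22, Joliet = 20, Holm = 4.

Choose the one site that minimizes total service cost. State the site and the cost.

With exactly 1 open, each market uses its cheapest among the chosen.
{Loc-3}: York→Loc-3 2·22=44, Largo→Loc-3 11·15=165, Brent→Loc-3 13·22=286, Joliet→Loc-3 9·20=180, Holm→Loc-3 7·4=28. Service cost 703.
{Loc-1}: service cost 721
{Loc-2}: service cost 861
Among all 4 size-1 choices, {Loc-3} is lowest.

Choose Loc-3 only; total service cost 703.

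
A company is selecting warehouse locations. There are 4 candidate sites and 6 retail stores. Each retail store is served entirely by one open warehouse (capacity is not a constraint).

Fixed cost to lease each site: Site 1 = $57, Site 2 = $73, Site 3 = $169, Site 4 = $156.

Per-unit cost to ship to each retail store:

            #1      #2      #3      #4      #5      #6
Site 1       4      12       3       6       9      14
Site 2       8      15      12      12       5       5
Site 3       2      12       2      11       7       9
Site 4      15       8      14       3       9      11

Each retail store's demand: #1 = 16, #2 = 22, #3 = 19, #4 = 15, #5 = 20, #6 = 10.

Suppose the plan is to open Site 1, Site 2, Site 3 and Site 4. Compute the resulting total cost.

Total cost: 896

Each retail store is assigned to its cheapest site among the open ones.
{Site 1, Site 2, Site 3, Site 4}: #1→Site 3 2·16=32, #2→Site 4 8·22=176, #3→Site 3 2·19=38, #4→Site 4 3·15=45, #5→Site 2 5·20=100, #6→Site 2 5·10=50. Service 441; fixed 455; total 896.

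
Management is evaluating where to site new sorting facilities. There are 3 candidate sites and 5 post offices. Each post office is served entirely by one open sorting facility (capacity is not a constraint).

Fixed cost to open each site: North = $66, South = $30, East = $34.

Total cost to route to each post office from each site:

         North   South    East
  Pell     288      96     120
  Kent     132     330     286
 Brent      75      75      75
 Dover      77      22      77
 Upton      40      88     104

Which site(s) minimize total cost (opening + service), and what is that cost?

Open North and South; minimum total cost 461.

For any fixed open set, each post office goes to its cheapest open site; total = fixed + service.
{North, South}: Pell→South 96, Kent→North 132, Brent→North 75, Dover→South 22, Upton→North 40. Service 365; fixed 96; total 461.
{North, South, East}: service 365 + fixed 130 = 495
{North, East}: Pell→East 120, Kent→North 132, Brent→North 75, Dover→North 77, Upton→North 40. Service 444; fixed 100; total 544.
{South}: service 611 + fixed 30 = 641
No other subset beats 461.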